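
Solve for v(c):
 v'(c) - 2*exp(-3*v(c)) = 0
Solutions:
 v(c) = log(C1 + 6*c)/3
 v(c) = log((-3^(1/3) - 3^(5/6)*I)*(C1 + 2*c)^(1/3)/2)
 v(c) = log((-3^(1/3) + 3^(5/6)*I)*(C1 + 2*c)^(1/3)/2)


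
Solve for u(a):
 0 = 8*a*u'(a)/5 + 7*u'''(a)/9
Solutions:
 u(a) = C1 + Integral(C2*airyai(-2*105^(2/3)*a/35) + C3*airybi(-2*105^(2/3)*a/35), a)


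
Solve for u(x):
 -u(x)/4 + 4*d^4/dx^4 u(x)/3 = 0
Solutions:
 u(x) = C1*exp(-3^(1/4)*x/2) + C2*exp(3^(1/4)*x/2) + C3*sin(3^(1/4)*x/2) + C4*cos(3^(1/4)*x/2)


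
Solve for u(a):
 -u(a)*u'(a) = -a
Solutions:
 u(a) = -sqrt(C1 + a^2)
 u(a) = sqrt(C1 + a^2)


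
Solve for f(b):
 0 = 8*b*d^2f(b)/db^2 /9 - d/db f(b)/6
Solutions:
 f(b) = C1 + C2*b^(19/16)


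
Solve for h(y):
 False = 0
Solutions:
 h(y) = C1 + 3*y*asin(4*y)/4 + zoo*y + 3*sqrt(1 - 16*y^2)/16


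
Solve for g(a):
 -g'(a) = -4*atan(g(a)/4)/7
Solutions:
 Integral(1/atan(_y/4), (_y, g(a))) = C1 + 4*a/7


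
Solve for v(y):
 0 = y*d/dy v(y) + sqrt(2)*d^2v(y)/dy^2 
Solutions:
 v(y) = C1 + C2*erf(2^(1/4)*y/2)


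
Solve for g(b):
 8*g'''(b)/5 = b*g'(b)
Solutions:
 g(b) = C1 + Integral(C2*airyai(5^(1/3)*b/2) + C3*airybi(5^(1/3)*b/2), b)


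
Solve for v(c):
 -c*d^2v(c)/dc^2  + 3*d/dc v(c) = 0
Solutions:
 v(c) = C1 + C2*c^4


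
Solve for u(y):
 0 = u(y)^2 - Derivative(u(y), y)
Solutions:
 u(y) = -1/(C1 + y)


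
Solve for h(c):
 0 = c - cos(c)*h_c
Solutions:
 h(c) = C1 + Integral(c/cos(c), c)


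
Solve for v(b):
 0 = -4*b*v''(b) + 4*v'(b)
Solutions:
 v(b) = C1 + C2*b^2


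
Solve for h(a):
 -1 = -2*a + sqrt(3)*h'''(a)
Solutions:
 h(a) = C1 + C2*a + C3*a^2 + sqrt(3)*a^4/36 - sqrt(3)*a^3/18


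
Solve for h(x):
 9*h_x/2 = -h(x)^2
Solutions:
 h(x) = 9/(C1 + 2*x)


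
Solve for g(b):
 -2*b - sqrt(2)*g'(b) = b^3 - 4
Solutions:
 g(b) = C1 - sqrt(2)*b^4/8 - sqrt(2)*b^2/2 + 2*sqrt(2)*b


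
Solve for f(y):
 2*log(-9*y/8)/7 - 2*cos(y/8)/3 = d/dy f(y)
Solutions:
 f(y) = C1 + 2*y*log(-y)/7 - 6*y*log(2)/7 - 2*y/7 + 4*y*log(3)/7 - 16*sin(y/8)/3


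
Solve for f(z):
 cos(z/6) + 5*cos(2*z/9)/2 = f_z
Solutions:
 f(z) = C1 + 6*sin(z/6) + 45*sin(2*z/9)/4


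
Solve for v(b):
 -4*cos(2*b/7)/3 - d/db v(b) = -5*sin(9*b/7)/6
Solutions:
 v(b) = C1 - 14*sin(2*b/7)/3 - 35*cos(9*b/7)/54


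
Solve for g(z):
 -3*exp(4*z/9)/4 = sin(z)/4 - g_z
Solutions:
 g(z) = C1 + 27*exp(4*z/9)/16 - cos(z)/4


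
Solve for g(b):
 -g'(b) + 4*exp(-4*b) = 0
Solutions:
 g(b) = C1 - exp(-4*b)


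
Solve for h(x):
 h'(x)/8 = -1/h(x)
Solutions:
 h(x) = -sqrt(C1 - 16*x)
 h(x) = sqrt(C1 - 16*x)


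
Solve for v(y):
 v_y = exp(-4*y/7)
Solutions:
 v(y) = C1 - 7*exp(-4*y/7)/4


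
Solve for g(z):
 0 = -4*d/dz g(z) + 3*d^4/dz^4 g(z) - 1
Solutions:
 g(z) = C1 + C4*exp(6^(2/3)*z/3) - z/4 + (C2*sin(2^(2/3)*3^(1/6)*z/2) + C3*cos(2^(2/3)*3^(1/6)*z/2))*exp(-6^(2/3)*z/6)


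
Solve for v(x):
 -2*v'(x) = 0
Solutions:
 v(x) = C1


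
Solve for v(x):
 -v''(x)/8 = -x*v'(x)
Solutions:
 v(x) = C1 + C2*erfi(2*x)


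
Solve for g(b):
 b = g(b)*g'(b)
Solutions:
 g(b) = -sqrt(C1 + b^2)
 g(b) = sqrt(C1 + b^2)


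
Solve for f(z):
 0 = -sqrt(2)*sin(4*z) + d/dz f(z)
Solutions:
 f(z) = C1 - sqrt(2)*cos(4*z)/4


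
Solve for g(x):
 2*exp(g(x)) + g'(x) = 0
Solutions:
 g(x) = log(1/(C1 + 2*x))


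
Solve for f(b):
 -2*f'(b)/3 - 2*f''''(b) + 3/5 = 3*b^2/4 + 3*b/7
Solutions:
 f(b) = C1 + C4*exp(-3^(2/3)*b/3) - 3*b^3/8 - 9*b^2/28 + 9*b/10 + (C2*sin(3^(1/6)*b/2) + C3*cos(3^(1/6)*b/2))*exp(3^(2/3)*b/6)


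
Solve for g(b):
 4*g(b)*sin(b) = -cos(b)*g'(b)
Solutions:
 g(b) = C1*cos(b)^4


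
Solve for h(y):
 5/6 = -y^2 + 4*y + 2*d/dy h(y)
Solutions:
 h(y) = C1 + y^3/6 - y^2 + 5*y/12


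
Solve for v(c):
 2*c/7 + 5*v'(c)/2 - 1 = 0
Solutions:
 v(c) = C1 - 2*c^2/35 + 2*c/5


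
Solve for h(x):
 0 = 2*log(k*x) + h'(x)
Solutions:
 h(x) = C1 - 2*x*log(k*x) + 2*x


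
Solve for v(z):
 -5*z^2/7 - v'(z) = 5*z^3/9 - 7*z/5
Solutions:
 v(z) = C1 - 5*z^4/36 - 5*z^3/21 + 7*z^2/10


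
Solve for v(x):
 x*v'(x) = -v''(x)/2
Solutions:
 v(x) = C1 + C2*erf(x)


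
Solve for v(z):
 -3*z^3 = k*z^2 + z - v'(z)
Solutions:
 v(z) = C1 + k*z^3/3 + 3*z^4/4 + z^2/2


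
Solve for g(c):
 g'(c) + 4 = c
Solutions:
 g(c) = C1 + c^2/2 - 4*c


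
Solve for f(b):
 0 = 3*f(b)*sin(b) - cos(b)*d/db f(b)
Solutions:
 f(b) = C1/cos(b)^3


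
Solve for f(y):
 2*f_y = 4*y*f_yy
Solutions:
 f(y) = C1 + C2*y^(3/2)


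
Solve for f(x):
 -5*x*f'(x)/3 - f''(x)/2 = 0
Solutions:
 f(x) = C1 + C2*erf(sqrt(15)*x/3)


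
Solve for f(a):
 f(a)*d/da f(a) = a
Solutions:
 f(a) = -sqrt(C1 + a^2)
 f(a) = sqrt(C1 + a^2)


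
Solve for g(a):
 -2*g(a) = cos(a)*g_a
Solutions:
 g(a) = C1*(sin(a) - 1)/(sin(a) + 1)


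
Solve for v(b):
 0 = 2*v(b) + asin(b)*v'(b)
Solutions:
 v(b) = C1*exp(-2*Integral(1/asin(b), b))


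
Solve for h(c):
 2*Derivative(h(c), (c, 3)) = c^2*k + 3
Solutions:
 h(c) = C1 + C2*c + C3*c^2 + c^5*k/120 + c^3/4


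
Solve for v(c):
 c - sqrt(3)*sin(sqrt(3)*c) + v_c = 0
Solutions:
 v(c) = C1 - c^2/2 - cos(sqrt(3)*c)


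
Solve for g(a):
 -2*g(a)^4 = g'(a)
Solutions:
 g(a) = (-3^(2/3) - 3*3^(1/6)*I)*(1/(C1 + 2*a))^(1/3)/6
 g(a) = (-3^(2/3) + 3*3^(1/6)*I)*(1/(C1 + 2*a))^(1/3)/6
 g(a) = (1/(C1 + 6*a))^(1/3)


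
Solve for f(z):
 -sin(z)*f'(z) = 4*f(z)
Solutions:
 f(z) = C1*(cos(z)^2 + 2*cos(z) + 1)/(cos(z)^2 - 2*cos(z) + 1)


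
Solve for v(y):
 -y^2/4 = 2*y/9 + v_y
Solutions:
 v(y) = C1 - y^3/12 - y^2/9


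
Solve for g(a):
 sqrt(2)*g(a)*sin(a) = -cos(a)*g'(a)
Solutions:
 g(a) = C1*cos(a)^(sqrt(2))


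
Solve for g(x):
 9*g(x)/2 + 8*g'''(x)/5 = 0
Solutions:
 g(x) = C3*exp(x*(-2^(2/3)*45^(1/3) + 3*5^(1/3)*6^(2/3))/16)*sin(3*2^(2/3)*3^(1/6)*5^(1/3)*x/8) + C4*exp(x*(-2^(2/3)*45^(1/3) + 3*5^(1/3)*6^(2/3))/16)*cos(3*2^(2/3)*3^(1/6)*5^(1/3)*x/8) + C5*exp(-x*(2^(2/3)*45^(1/3) + 3*5^(1/3)*6^(2/3))/16) + (C1*sin(3*2^(2/3)*3^(1/6)*5^(1/3)*x/8) + C2*cos(3*2^(2/3)*3^(1/6)*5^(1/3)*x/8))*exp(2^(2/3)*45^(1/3)*x/8)


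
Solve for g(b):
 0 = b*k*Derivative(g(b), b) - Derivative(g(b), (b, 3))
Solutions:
 g(b) = C1 + Integral(C2*airyai(b*k^(1/3)) + C3*airybi(b*k^(1/3)), b)


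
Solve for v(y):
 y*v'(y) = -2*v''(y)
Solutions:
 v(y) = C1 + C2*erf(y/2)


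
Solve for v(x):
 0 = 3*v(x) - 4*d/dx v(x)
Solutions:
 v(x) = C1*exp(3*x/4)


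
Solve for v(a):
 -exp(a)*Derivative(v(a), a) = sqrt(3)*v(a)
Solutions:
 v(a) = C1*exp(sqrt(3)*exp(-a))


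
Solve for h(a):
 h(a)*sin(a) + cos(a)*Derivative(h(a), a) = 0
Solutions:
 h(a) = C1*cos(a)


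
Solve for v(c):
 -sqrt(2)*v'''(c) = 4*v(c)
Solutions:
 v(c) = C3*exp(-sqrt(2)*c) + (C1*sin(sqrt(6)*c/2) + C2*cos(sqrt(6)*c/2))*exp(sqrt(2)*c/2)


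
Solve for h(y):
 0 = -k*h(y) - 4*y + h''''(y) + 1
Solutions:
 h(y) = C1*exp(-k^(1/4)*y) + C2*exp(k^(1/4)*y) + C3*exp(-I*k^(1/4)*y) + C4*exp(I*k^(1/4)*y) - 4*y/k + 1/k


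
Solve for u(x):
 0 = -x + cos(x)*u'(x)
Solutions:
 u(x) = C1 + Integral(x/cos(x), x)


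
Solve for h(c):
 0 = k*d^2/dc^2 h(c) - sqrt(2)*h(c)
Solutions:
 h(c) = C1*exp(-2^(1/4)*c*sqrt(1/k)) + C2*exp(2^(1/4)*c*sqrt(1/k))


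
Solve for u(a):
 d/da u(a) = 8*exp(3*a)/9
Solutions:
 u(a) = C1 + 8*exp(3*a)/27


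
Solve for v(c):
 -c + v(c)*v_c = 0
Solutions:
 v(c) = -sqrt(C1 + c^2)
 v(c) = sqrt(C1 + c^2)


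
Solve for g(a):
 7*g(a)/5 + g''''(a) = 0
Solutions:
 g(a) = (C1*sin(sqrt(2)*5^(3/4)*7^(1/4)*a/10) + C2*cos(sqrt(2)*5^(3/4)*7^(1/4)*a/10))*exp(-sqrt(2)*5^(3/4)*7^(1/4)*a/10) + (C3*sin(sqrt(2)*5^(3/4)*7^(1/4)*a/10) + C4*cos(sqrt(2)*5^(3/4)*7^(1/4)*a/10))*exp(sqrt(2)*5^(3/4)*7^(1/4)*a/10)


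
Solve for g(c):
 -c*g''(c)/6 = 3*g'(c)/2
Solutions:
 g(c) = C1 + C2/c^8


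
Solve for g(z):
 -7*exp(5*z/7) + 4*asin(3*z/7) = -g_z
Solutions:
 g(z) = C1 - 4*z*asin(3*z/7) - 4*sqrt(49 - 9*z^2)/3 + 49*exp(5*z/7)/5


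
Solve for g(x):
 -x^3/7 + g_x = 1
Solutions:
 g(x) = C1 + x^4/28 + x


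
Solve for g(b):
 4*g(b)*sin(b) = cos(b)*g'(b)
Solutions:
 g(b) = C1/cos(b)^4


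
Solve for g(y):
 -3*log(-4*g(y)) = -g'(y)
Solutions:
 -Integral(1/(log(-_y) + 2*log(2)), (_y, g(y)))/3 = C1 - y


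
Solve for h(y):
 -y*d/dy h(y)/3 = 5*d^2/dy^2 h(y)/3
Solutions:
 h(y) = C1 + C2*erf(sqrt(10)*y/10)


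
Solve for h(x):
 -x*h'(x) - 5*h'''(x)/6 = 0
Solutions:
 h(x) = C1 + Integral(C2*airyai(-5^(2/3)*6^(1/3)*x/5) + C3*airybi(-5^(2/3)*6^(1/3)*x/5), x)


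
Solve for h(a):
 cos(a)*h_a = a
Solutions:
 h(a) = C1 + Integral(a/cos(a), a)


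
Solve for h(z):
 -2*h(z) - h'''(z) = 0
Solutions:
 h(z) = C3*exp(-2^(1/3)*z) + (C1*sin(2^(1/3)*sqrt(3)*z/2) + C2*cos(2^(1/3)*sqrt(3)*z/2))*exp(2^(1/3)*z/2)


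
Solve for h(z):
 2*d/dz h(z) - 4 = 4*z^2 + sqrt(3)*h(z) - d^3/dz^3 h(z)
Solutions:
 h(z) = C1*exp(-2^(1/3)*sqrt(3)*z*(-4/(9 + sqrt(113))^(1/3) + 2^(1/3)*(9 + sqrt(113))^(1/3))/12)*sin(2^(1/3)*z*((9 + sqrt(113))^(-1/3) + 2^(1/3)*(9 + sqrt(113))^(1/3)/4)) + C2*exp(-2^(1/3)*sqrt(3)*z*(-4/(9 + sqrt(113))^(1/3) + 2^(1/3)*(9 + sqrt(113))^(1/3))/12)*cos(2^(1/3)*z*((9 + sqrt(113))^(-1/3) + 2^(1/3)*(9 + sqrt(113))^(1/3)/4)) + C3*exp(2^(1/3)*sqrt(3)*z*(-4/(9 + sqrt(113))^(1/3) + 2^(1/3)*(9 + sqrt(113))^(1/3))/6) - 4*sqrt(3)*z^2/3 - 16*z/3 - 44*sqrt(3)/9


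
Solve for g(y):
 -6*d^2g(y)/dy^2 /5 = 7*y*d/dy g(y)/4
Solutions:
 g(y) = C1 + C2*erf(sqrt(105)*y/12)


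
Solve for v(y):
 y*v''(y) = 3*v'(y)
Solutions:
 v(y) = C1 + C2*y^4


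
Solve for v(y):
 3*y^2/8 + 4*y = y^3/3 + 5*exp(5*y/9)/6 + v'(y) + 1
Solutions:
 v(y) = C1 - y^4/12 + y^3/8 + 2*y^2 - y - 3*exp(5*y/9)/2


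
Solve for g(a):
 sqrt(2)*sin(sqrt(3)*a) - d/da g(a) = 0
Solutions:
 g(a) = C1 - sqrt(6)*cos(sqrt(3)*a)/3


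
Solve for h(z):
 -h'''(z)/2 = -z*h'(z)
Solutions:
 h(z) = C1 + Integral(C2*airyai(2^(1/3)*z) + C3*airybi(2^(1/3)*z), z)


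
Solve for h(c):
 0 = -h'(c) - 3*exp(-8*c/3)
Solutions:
 h(c) = C1 + 9*exp(-8*c/3)/8


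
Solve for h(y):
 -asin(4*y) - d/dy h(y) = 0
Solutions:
 h(y) = C1 - y*asin(4*y) - sqrt(1 - 16*y^2)/4


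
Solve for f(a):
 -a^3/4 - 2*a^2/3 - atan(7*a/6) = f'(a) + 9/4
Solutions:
 f(a) = C1 - a^4/16 - 2*a^3/9 - a*atan(7*a/6) - 9*a/4 + 3*log(49*a^2 + 36)/7


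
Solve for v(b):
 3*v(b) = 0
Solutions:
 v(b) = 0


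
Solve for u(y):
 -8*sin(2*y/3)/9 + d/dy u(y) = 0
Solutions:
 u(y) = C1 - 4*cos(2*y/3)/3


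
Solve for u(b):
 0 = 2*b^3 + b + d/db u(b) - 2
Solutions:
 u(b) = C1 - b^4/2 - b^2/2 + 2*b


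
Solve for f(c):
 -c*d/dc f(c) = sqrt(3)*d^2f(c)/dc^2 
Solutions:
 f(c) = C1 + C2*erf(sqrt(2)*3^(3/4)*c/6)


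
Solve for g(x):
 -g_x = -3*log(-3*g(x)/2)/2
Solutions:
 -2*Integral(1/(log(-_y) - log(2) + log(3)), (_y, g(x)))/3 = C1 - x


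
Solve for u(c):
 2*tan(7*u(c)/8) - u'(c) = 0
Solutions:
 u(c) = -8*asin(C1*exp(7*c/4))/7 + 8*pi/7
 u(c) = 8*asin(C1*exp(7*c/4))/7


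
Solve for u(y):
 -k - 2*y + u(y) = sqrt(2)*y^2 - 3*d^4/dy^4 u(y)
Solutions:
 u(y) = k + sqrt(2)*y^2 + 2*y + (C1*sin(sqrt(2)*3^(3/4)*y/6) + C2*cos(sqrt(2)*3^(3/4)*y/6))*exp(-sqrt(2)*3^(3/4)*y/6) + (C3*sin(sqrt(2)*3^(3/4)*y/6) + C4*cos(sqrt(2)*3^(3/4)*y/6))*exp(sqrt(2)*3^(3/4)*y/6)


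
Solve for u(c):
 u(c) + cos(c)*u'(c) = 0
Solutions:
 u(c) = C1*sqrt(sin(c) - 1)/sqrt(sin(c) + 1)


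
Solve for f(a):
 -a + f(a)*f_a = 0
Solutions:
 f(a) = -sqrt(C1 + a^2)
 f(a) = sqrt(C1 + a^2)


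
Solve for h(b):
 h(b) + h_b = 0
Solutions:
 h(b) = C1*exp(-b)


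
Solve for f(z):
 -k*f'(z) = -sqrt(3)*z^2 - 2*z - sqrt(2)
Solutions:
 f(z) = C1 + sqrt(3)*z^3/(3*k) + z^2/k + sqrt(2)*z/k


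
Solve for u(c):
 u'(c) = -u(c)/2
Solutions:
 u(c) = C1*exp(-c/2)


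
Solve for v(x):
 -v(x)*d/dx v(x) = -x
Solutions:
 v(x) = -sqrt(C1 + x^2)
 v(x) = sqrt(C1 + x^2)


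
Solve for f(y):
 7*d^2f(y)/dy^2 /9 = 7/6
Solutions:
 f(y) = C1 + C2*y + 3*y^2/4


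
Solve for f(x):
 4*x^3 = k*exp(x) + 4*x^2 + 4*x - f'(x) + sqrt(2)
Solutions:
 f(x) = C1 + k*exp(x) - x^4 + 4*x^3/3 + 2*x^2 + sqrt(2)*x


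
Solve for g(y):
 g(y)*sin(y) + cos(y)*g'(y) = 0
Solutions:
 g(y) = C1*cos(y)


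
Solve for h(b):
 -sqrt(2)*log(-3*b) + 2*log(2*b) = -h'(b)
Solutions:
 h(b) = C1 - b*(2 - sqrt(2))*log(b) + b*(-sqrt(2) - 2*log(2) + sqrt(2)*log(3) + 2 + sqrt(2)*I*pi)


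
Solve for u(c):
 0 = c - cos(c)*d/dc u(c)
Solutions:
 u(c) = C1 + Integral(c/cos(c), c)


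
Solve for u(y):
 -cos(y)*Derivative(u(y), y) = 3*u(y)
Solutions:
 u(y) = C1*(sin(y) - 1)^(3/2)/(sin(y) + 1)^(3/2)


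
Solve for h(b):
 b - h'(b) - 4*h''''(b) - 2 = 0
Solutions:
 h(b) = C1 + C4*exp(-2^(1/3)*b/2) + b^2/2 - 2*b + (C2*sin(2^(1/3)*sqrt(3)*b/4) + C3*cos(2^(1/3)*sqrt(3)*b/4))*exp(2^(1/3)*b/4)


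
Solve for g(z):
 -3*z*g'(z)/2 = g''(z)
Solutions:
 g(z) = C1 + C2*erf(sqrt(3)*z/2)


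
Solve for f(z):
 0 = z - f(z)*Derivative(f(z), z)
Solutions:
 f(z) = -sqrt(C1 + z^2)
 f(z) = sqrt(C1 + z^2)


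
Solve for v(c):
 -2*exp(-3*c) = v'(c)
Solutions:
 v(c) = C1 + 2*exp(-3*c)/3


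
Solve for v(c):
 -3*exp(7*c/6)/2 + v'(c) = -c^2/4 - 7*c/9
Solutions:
 v(c) = C1 - c^3/12 - 7*c^2/18 + 9*exp(7*c/6)/7


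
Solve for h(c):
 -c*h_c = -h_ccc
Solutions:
 h(c) = C1 + Integral(C2*airyai(c) + C3*airybi(c), c)


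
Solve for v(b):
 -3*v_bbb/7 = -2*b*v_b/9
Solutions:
 v(b) = C1 + Integral(C2*airyai(14^(1/3)*b/3) + C3*airybi(14^(1/3)*b/3), b)


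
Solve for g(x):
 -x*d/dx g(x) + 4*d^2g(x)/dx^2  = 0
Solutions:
 g(x) = C1 + C2*erfi(sqrt(2)*x/4)


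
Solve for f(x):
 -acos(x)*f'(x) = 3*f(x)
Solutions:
 f(x) = C1*exp(-3*Integral(1/acos(x), x))


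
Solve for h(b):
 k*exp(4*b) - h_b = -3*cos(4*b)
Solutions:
 h(b) = C1 + k*exp(4*b)/4 + 3*sin(4*b)/4


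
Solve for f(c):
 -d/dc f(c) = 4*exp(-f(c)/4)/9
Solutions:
 f(c) = 4*log(C1 - c/9)


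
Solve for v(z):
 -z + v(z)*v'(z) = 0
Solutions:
 v(z) = -sqrt(C1 + z^2)
 v(z) = sqrt(C1 + z^2)


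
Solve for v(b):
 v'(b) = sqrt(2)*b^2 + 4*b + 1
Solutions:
 v(b) = C1 + sqrt(2)*b^3/3 + 2*b^2 + b


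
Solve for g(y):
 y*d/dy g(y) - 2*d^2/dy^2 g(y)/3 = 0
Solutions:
 g(y) = C1 + C2*erfi(sqrt(3)*y/2)


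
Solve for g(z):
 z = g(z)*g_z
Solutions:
 g(z) = -sqrt(C1 + z^2)
 g(z) = sqrt(C1 + z^2)


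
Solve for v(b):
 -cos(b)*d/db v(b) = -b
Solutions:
 v(b) = C1 + Integral(b/cos(b), b)


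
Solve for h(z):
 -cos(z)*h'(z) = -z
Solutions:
 h(z) = C1 + Integral(z/cos(z), z)


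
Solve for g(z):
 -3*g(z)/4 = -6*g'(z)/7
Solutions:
 g(z) = C1*exp(7*z/8)


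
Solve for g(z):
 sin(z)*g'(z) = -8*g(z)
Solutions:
 g(z) = C1*(cos(z)^4 + 4*cos(z)^3 + 6*cos(z)^2 + 4*cos(z) + 1)/(cos(z)^4 - 4*cos(z)^3 + 6*cos(z)^2 - 4*cos(z) + 1)


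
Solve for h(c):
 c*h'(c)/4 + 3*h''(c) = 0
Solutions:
 h(c) = C1 + C2*erf(sqrt(6)*c/12)


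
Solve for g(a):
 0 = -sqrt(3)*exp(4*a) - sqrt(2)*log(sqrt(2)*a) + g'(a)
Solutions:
 g(a) = C1 + sqrt(2)*a*log(a) + sqrt(2)*a*(-1 + log(2)/2) + sqrt(3)*exp(4*a)/4


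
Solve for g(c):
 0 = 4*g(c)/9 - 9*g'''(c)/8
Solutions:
 g(c) = C3*exp(2*6^(2/3)*c/9) + (C1*sin(2^(2/3)*3^(1/6)*c/3) + C2*cos(2^(2/3)*3^(1/6)*c/3))*exp(-6^(2/3)*c/9)


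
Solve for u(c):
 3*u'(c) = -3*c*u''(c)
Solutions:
 u(c) = C1 + C2*log(c)


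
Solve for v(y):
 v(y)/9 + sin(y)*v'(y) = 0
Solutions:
 v(y) = C1*(cos(y) + 1)^(1/18)/(cos(y) - 1)^(1/18)


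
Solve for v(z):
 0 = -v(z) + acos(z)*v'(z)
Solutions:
 v(z) = C1*exp(Integral(1/acos(z), z))


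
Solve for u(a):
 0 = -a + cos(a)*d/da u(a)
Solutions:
 u(a) = C1 + Integral(a/cos(a), a)


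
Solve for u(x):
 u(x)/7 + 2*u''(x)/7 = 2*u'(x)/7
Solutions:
 u(x) = (C1*sin(x/2) + C2*cos(x/2))*exp(x/2)


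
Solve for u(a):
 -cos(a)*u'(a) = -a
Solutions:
 u(a) = C1 + Integral(a/cos(a), a)


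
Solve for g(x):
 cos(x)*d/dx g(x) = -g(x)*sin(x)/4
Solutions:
 g(x) = C1*cos(x)^(1/4)


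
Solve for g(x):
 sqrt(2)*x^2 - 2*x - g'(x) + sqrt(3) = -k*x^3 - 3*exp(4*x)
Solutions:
 g(x) = C1 + k*x^4/4 + sqrt(2)*x^3/3 - x^2 + sqrt(3)*x + 3*exp(4*x)/4


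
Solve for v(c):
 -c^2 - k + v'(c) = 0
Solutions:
 v(c) = C1 + c^3/3 + c*k


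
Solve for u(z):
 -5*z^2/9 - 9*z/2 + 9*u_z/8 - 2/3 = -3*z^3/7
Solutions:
 u(z) = C1 - 2*z^4/21 + 40*z^3/243 + 2*z^2 + 16*z/27


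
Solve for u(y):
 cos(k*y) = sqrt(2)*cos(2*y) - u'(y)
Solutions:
 u(y) = C1 + sqrt(2)*sin(2*y)/2 - sin(k*y)/k


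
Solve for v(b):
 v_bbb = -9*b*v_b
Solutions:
 v(b) = C1 + Integral(C2*airyai(-3^(2/3)*b) + C3*airybi(-3^(2/3)*b), b)


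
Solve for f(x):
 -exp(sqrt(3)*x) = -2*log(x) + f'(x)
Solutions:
 f(x) = C1 + 2*x*log(x) - 2*x - sqrt(3)*exp(sqrt(3)*x)/3


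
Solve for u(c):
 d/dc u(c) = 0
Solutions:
 u(c) = C1


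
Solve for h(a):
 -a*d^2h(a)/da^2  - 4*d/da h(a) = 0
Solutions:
 h(a) = C1 + C2/a^3


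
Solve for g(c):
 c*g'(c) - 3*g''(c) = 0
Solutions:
 g(c) = C1 + C2*erfi(sqrt(6)*c/6)


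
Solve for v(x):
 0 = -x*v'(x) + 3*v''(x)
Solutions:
 v(x) = C1 + C2*erfi(sqrt(6)*x/6)


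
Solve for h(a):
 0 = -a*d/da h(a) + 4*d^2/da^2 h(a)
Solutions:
 h(a) = C1 + C2*erfi(sqrt(2)*a/4)


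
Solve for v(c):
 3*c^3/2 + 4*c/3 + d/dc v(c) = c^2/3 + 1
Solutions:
 v(c) = C1 - 3*c^4/8 + c^3/9 - 2*c^2/3 + c


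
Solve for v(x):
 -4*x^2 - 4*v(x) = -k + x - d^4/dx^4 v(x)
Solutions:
 v(x) = C1*exp(-sqrt(2)*x) + C2*exp(sqrt(2)*x) + C3*sin(sqrt(2)*x) + C4*cos(sqrt(2)*x) + k/4 - x^2 - x/4


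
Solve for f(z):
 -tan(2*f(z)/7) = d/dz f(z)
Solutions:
 f(z) = -7*asin(C1*exp(-2*z/7))/2 + 7*pi/2
 f(z) = 7*asin(C1*exp(-2*z/7))/2


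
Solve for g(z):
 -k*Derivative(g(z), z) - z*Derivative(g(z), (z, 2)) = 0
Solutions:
 g(z) = C1 + z^(1 - re(k))*(C2*sin(log(z)*Abs(im(k))) + C3*cos(log(z)*im(k)))


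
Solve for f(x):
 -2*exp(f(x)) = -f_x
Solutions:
 f(x) = log(-1/(C1 + 2*x))


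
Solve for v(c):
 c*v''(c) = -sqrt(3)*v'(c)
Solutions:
 v(c) = C1 + C2*c^(1 - sqrt(3))


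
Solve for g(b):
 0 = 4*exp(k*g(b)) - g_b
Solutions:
 g(b) = Piecewise((log(-1/(C1*k + 4*b*k))/k, Ne(k, 0)), (nan, True))
 g(b) = Piecewise((C1 + 4*b, Eq(k, 0)), (nan, True))


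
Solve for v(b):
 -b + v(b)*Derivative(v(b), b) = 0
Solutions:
 v(b) = -sqrt(C1 + b^2)
 v(b) = sqrt(C1 + b^2)


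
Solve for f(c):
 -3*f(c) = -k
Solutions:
 f(c) = k/3


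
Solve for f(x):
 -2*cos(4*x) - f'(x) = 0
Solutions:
 f(x) = C1 - sin(4*x)/2


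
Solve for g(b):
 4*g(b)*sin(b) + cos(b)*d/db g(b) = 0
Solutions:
 g(b) = C1*cos(b)^4


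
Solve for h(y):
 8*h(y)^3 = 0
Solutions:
 h(y) = 0


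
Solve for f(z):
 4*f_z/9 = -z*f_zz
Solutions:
 f(z) = C1 + C2*z^(5/9)


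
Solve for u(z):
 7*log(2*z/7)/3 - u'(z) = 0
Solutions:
 u(z) = C1 + 7*z*log(z)/3 - 7*z*log(7)/3 - 7*z/3 + 7*z*log(2)/3


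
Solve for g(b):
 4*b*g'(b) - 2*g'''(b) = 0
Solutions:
 g(b) = C1 + Integral(C2*airyai(2^(1/3)*b) + C3*airybi(2^(1/3)*b), b)


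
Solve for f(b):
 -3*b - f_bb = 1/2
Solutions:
 f(b) = C1 + C2*b - b^3/2 - b^2/4


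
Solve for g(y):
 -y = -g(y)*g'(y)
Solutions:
 g(y) = -sqrt(C1 + y^2)
 g(y) = sqrt(C1 + y^2)


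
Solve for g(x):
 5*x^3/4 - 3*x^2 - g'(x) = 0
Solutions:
 g(x) = C1 + 5*x^4/16 - x^3


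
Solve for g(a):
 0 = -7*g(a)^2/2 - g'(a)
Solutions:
 g(a) = 2/(C1 + 7*a)


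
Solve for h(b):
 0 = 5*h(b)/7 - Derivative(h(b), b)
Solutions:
 h(b) = C1*exp(5*b/7)


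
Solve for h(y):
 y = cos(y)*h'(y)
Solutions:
 h(y) = C1 + Integral(y/cos(y), y)


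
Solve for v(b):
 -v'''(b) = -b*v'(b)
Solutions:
 v(b) = C1 + Integral(C2*airyai(b) + C3*airybi(b), b)


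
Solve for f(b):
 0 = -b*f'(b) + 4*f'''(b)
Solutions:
 f(b) = C1 + Integral(C2*airyai(2^(1/3)*b/2) + C3*airybi(2^(1/3)*b/2), b)


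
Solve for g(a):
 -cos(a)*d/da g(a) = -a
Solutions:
 g(a) = C1 + Integral(a/cos(a), a)


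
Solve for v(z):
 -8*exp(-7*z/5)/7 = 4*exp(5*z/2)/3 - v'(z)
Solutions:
 v(z) = C1 + 8*exp(5*z/2)/15 - 40*exp(-7*z/5)/49


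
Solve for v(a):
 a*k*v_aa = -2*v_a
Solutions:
 v(a) = C1 + a^(((re(k) - 2)*re(k) + im(k)^2)/(re(k)^2 + im(k)^2))*(C2*sin(2*log(a)*Abs(im(k))/(re(k)^2 + im(k)^2)) + C3*cos(2*log(a)*im(k)/(re(k)^2 + im(k)^2)))


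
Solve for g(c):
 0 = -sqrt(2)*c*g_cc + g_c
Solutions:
 g(c) = C1 + C2*c^(sqrt(2)/2 + 1)


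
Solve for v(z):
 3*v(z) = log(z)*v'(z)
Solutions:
 v(z) = C1*exp(3*li(z))


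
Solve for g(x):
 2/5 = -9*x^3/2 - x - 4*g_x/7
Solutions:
 g(x) = C1 - 63*x^4/32 - 7*x^2/8 - 7*x/10


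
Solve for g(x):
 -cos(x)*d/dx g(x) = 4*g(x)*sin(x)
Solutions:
 g(x) = C1*cos(x)^4


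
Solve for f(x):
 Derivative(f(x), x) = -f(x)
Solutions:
 f(x) = C1*exp(-x)


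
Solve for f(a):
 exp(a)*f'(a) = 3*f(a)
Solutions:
 f(a) = C1*exp(-3*exp(-a))


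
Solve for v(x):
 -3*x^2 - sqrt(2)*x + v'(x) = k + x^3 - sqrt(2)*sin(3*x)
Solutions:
 v(x) = C1 + k*x + x^4/4 + x^3 + sqrt(2)*x^2/2 + sqrt(2)*cos(3*x)/3


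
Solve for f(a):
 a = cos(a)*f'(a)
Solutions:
 f(a) = C1 + Integral(a/cos(a), a)


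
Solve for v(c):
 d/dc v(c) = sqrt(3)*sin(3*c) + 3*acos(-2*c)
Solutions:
 v(c) = C1 + 3*c*acos(-2*c) + 3*sqrt(1 - 4*c^2)/2 - sqrt(3)*cos(3*c)/3


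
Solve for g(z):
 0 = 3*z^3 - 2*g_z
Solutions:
 g(z) = C1 + 3*z^4/8


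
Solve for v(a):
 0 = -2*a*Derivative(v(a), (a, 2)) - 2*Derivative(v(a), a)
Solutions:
 v(a) = C1 + C2*log(a)


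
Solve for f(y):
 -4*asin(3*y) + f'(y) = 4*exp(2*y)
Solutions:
 f(y) = C1 + 4*y*asin(3*y) + 4*sqrt(1 - 9*y^2)/3 + 2*exp(2*y)


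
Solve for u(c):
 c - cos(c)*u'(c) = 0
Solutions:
 u(c) = C1 + Integral(c/cos(c), c)


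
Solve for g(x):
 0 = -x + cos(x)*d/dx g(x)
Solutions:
 g(x) = C1 + Integral(x/cos(x), x)


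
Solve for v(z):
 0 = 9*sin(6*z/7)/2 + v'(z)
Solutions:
 v(z) = C1 + 21*cos(6*z/7)/4


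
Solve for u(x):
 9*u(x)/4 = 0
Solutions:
 u(x) = 0


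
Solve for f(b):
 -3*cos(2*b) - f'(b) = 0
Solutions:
 f(b) = C1 - 3*sin(2*b)/2


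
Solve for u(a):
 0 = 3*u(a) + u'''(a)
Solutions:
 u(a) = C3*exp(-3^(1/3)*a) + (C1*sin(3^(5/6)*a/2) + C2*cos(3^(5/6)*a/2))*exp(3^(1/3)*a/2)


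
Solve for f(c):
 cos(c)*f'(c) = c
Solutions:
 f(c) = C1 + Integral(c/cos(c), c)


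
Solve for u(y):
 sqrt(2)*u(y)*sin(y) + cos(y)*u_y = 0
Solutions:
 u(y) = C1*cos(y)^(sqrt(2))


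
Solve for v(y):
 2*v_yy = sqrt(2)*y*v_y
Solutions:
 v(y) = C1 + C2*erfi(2^(1/4)*y/2)


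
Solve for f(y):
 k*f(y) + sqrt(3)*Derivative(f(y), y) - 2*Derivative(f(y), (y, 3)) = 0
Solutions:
 f(y) = C1*exp(-2^(1/3)*y*(3^(2/3)*(-3*k + sqrt(9*k^2 - 2*sqrt(3)))^(1/3) + 2^(1/3)*3^(5/6)/(-3*k + sqrt(9*k^2 - 2*sqrt(3)))^(1/3))/6) + C2*exp(2^(1/3)*y*(3^(2/3)*(-3*k + sqrt(9*k^2 - 2*sqrt(3)))^(1/3)/12 - 3^(1/6)*I*(-3*k + sqrt(9*k^2 - 2*sqrt(3)))^(1/3)/4 - 2^(1/3)*sqrt(3)/((-3^(2/3) + 3*3^(1/6)*I)*(-3*k + sqrt(9*k^2 - 2*sqrt(3)))^(1/3)))) + C3*exp(2^(1/3)*y*(3^(2/3)*(-3*k + sqrt(9*k^2 - 2*sqrt(3)))^(1/3)/12 + 3^(1/6)*I*(-3*k + sqrt(9*k^2 - 2*sqrt(3)))^(1/3)/4 + 2^(1/3)*sqrt(3)/((3^(2/3) + 3*3^(1/6)*I)*(-3*k + sqrt(9*k^2 - 2*sqrt(3)))^(1/3))))


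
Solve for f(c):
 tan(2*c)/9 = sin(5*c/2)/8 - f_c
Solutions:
 f(c) = C1 + log(cos(2*c))/18 - cos(5*c/2)/20


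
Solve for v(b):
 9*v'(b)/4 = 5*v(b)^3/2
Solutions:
 v(b) = -3*sqrt(2)*sqrt(-1/(C1 + 10*b))/2
 v(b) = 3*sqrt(2)*sqrt(-1/(C1 + 10*b))/2


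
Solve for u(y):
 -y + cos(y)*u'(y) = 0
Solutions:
 u(y) = C1 + Integral(y/cos(y), y)


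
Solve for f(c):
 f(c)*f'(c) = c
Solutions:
 f(c) = -sqrt(C1 + c^2)
 f(c) = sqrt(C1 + c^2)


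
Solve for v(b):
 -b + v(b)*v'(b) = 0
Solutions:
 v(b) = -sqrt(C1 + b^2)
 v(b) = sqrt(C1 + b^2)


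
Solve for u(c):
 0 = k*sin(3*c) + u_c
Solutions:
 u(c) = C1 + k*cos(3*c)/3


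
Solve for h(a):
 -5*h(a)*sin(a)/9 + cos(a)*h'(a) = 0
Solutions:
 h(a) = C1/cos(a)^(5/9)


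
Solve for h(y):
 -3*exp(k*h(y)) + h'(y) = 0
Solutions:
 h(y) = Piecewise((log(-1/(C1*k + 3*k*y))/k, Ne(k, 0)), (nan, True))
 h(y) = Piecewise((C1 + 3*y, Eq(k, 0)), (nan, True))


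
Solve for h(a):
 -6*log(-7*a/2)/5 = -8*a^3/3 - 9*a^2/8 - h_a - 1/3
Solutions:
 h(a) = C1 - 2*a^4/3 - 3*a^3/8 + 6*a*log(-a)/5 + a*(-23 - 18*log(2) + 18*log(7))/15


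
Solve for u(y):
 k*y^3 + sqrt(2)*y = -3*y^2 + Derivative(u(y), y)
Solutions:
 u(y) = C1 + k*y^4/4 + y^3 + sqrt(2)*y^2/2


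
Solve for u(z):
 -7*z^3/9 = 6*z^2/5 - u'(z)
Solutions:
 u(z) = C1 + 7*z^4/36 + 2*z^3/5


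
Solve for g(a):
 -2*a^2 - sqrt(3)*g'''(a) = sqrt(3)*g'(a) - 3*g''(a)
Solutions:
 g(a) = C1 - 2*sqrt(3)*a^3/9 - 2*a^2 - 8*sqrt(3)*a/3 + (C2*sin(a/2) + C3*cos(a/2))*exp(sqrt(3)*a/2)


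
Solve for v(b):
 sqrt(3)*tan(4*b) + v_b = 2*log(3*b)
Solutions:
 v(b) = C1 + 2*b*log(b) - 2*b + 2*b*log(3) + sqrt(3)*log(cos(4*b))/4


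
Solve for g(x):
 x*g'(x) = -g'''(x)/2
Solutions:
 g(x) = C1 + Integral(C2*airyai(-2^(1/3)*x) + C3*airybi(-2^(1/3)*x), x)


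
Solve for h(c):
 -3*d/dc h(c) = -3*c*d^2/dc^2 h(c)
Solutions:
 h(c) = C1 + C2*c^2


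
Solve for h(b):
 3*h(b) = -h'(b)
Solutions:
 h(b) = C1*exp(-3*b)


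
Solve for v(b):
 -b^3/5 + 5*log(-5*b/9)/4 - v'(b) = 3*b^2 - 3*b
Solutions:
 v(b) = C1 - b^4/20 - b^3 + 3*b^2/2 + 5*b*log(-b)/4 + 5*b*(-2*log(3) - 1 + log(5))/4


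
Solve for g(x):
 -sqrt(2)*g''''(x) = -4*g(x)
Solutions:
 g(x) = C1*exp(-2^(3/8)*x) + C2*exp(2^(3/8)*x) + C3*sin(2^(3/8)*x) + C4*cos(2^(3/8)*x)


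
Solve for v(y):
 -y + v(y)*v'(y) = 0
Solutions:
 v(y) = -sqrt(C1 + y^2)
 v(y) = sqrt(C1 + y^2)


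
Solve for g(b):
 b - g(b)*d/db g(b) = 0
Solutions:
 g(b) = -sqrt(C1 + b^2)
 g(b) = sqrt(C1 + b^2)


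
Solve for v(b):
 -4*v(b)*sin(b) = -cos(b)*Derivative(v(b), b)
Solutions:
 v(b) = C1/cos(b)^4


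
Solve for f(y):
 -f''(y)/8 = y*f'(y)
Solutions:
 f(y) = C1 + C2*erf(2*y)


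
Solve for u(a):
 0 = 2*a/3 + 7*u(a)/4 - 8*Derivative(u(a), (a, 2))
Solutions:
 u(a) = C1*exp(-sqrt(14)*a/8) + C2*exp(sqrt(14)*a/8) - 8*a/21


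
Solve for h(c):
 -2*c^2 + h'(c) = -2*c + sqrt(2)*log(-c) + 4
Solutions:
 h(c) = C1 + 2*c^3/3 - c^2 + sqrt(2)*c*log(-c) + c*(4 - sqrt(2))


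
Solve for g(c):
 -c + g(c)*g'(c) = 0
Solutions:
 g(c) = -sqrt(C1 + c^2)
 g(c) = sqrt(C1 + c^2)


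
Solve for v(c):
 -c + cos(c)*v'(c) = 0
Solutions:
 v(c) = C1 + Integral(c/cos(c), c)


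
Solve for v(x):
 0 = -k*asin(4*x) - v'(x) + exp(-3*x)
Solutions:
 v(x) = C1 - k*x*asin(4*x) - k*sqrt(1 - 16*x^2)/4 - exp(-3*x)/3


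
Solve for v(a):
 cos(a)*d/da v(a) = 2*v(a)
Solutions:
 v(a) = C1*(sin(a) + 1)/(sin(a) - 1)


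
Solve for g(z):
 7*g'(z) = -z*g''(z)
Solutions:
 g(z) = C1 + C2/z^6


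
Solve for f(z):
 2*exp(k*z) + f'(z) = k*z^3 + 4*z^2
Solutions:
 f(z) = C1 + k*z^4/4 + 4*z^3/3 - 2*exp(k*z)/k


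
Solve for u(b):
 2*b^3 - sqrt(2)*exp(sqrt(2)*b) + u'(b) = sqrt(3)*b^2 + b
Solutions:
 u(b) = C1 - b^4/2 + sqrt(3)*b^3/3 + b^2/2 + exp(sqrt(2)*b)


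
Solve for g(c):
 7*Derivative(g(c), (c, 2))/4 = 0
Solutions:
 g(c) = C1 + C2*c


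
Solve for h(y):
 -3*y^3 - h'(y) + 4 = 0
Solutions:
 h(y) = C1 - 3*y^4/4 + 4*y


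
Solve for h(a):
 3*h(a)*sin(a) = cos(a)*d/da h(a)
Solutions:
 h(a) = C1/cos(a)^3


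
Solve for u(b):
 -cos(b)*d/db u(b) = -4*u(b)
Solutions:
 u(b) = C1*(sin(b)^2 + 2*sin(b) + 1)/(sin(b)^2 - 2*sin(b) + 1)


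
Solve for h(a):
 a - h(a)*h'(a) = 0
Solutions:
 h(a) = -sqrt(C1 + a^2)
 h(a) = sqrt(C1 + a^2)


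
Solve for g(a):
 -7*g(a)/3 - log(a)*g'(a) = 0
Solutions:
 g(a) = C1*exp(-7*li(a)/3)


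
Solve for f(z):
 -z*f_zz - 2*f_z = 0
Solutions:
 f(z) = C1 + C2/z


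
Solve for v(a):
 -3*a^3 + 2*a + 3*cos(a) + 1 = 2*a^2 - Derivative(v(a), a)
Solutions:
 v(a) = C1 + 3*a^4/4 + 2*a^3/3 - a^2 - a - 3*sin(a)


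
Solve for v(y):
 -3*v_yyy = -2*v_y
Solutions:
 v(y) = C1 + C2*exp(-sqrt(6)*y/3) + C3*exp(sqrt(6)*y/3)


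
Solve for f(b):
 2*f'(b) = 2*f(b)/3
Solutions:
 f(b) = C1*exp(b/3)


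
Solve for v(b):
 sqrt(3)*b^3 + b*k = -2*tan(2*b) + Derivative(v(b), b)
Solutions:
 v(b) = C1 + sqrt(3)*b^4/4 + b^2*k/2 - log(cos(2*b))


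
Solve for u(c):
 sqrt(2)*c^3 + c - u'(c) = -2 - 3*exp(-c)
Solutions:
 u(c) = C1 + sqrt(2)*c^4/4 + c^2/2 + 2*c - 3*exp(-c)


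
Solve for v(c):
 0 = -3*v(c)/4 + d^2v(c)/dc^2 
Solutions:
 v(c) = C1*exp(-sqrt(3)*c/2) + C2*exp(sqrt(3)*c/2)


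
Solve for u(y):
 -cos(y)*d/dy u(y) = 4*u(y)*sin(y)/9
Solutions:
 u(y) = C1*cos(y)^(4/9)


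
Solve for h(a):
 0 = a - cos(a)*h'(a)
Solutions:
 h(a) = C1 + Integral(a/cos(a), a)


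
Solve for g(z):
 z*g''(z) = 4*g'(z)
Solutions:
 g(z) = C1 + C2*z^5


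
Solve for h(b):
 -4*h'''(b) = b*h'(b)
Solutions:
 h(b) = C1 + Integral(C2*airyai(-2^(1/3)*b/2) + C3*airybi(-2^(1/3)*b/2), b)


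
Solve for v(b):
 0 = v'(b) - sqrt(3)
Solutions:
 v(b) = C1 + sqrt(3)*b


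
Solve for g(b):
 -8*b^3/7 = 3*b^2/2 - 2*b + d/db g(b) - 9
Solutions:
 g(b) = C1 - 2*b^4/7 - b^3/2 + b^2 + 9*b


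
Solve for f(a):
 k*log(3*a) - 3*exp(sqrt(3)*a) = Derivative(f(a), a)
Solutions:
 f(a) = C1 + a*k*log(a) + a*k*(-1 + log(3)) - sqrt(3)*exp(sqrt(3)*a)


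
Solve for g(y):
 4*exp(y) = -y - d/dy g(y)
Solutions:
 g(y) = C1 - y^2/2 - 4*exp(y)


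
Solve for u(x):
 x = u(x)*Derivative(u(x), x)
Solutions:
 u(x) = -sqrt(C1 + x^2)
 u(x) = sqrt(C1 + x^2)


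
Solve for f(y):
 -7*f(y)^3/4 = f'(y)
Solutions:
 f(y) = -sqrt(2)*sqrt(-1/(C1 - 7*y))
 f(y) = sqrt(2)*sqrt(-1/(C1 - 7*y))


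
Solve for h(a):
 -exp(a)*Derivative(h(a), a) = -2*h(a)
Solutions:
 h(a) = C1*exp(-2*exp(-a))


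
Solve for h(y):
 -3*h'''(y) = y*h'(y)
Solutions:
 h(y) = C1 + Integral(C2*airyai(-3^(2/3)*y/3) + C3*airybi(-3^(2/3)*y/3), y)


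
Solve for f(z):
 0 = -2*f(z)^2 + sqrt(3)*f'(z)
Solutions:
 f(z) = -3/(C1 + 2*sqrt(3)*z)


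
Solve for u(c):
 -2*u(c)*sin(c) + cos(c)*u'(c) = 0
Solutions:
 u(c) = C1/cos(c)^2


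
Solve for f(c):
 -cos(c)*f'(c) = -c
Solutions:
 f(c) = C1 + Integral(c/cos(c), c)


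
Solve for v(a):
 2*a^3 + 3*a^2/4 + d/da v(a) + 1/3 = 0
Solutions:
 v(a) = C1 - a^4/2 - a^3/4 - a/3


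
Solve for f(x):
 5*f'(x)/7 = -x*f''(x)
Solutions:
 f(x) = C1 + C2*x^(2/7)


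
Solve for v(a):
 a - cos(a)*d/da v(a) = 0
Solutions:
 v(a) = C1 + Integral(a/cos(a), a)


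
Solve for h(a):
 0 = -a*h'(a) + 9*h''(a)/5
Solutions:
 h(a) = C1 + C2*erfi(sqrt(10)*a/6)


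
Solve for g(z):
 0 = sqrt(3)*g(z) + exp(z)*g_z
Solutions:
 g(z) = C1*exp(sqrt(3)*exp(-z))


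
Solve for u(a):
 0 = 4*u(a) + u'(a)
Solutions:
 u(a) = C1*exp(-4*a)


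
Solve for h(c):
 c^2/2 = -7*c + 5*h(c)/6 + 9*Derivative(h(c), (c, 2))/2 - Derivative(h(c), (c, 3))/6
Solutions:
 h(c) = C1*exp(c*(-2^(2/3)*(sqrt(14605) + 1463)^(1/3)/4 - 81*2^(1/3)/(2*(sqrt(14605) + 1463)^(1/3)) + 9))*sin(2^(1/3)*sqrt(3)*c*(-2^(1/3)*(sqrt(14605) + 1463)^(1/3) + 162/(sqrt(14605) + 1463)^(1/3))/4) + C2*exp(c*(-2^(2/3)*(sqrt(14605) + 1463)^(1/3)/4 - 81*2^(1/3)/(2*(sqrt(14605) + 1463)^(1/3)) + 9))*cos(2^(1/3)*sqrt(3)*c*(-2^(1/3)*(sqrt(14605) + 1463)^(1/3) + 162/(sqrt(14605) + 1463)^(1/3))/4) + C3*exp(c*(81*2^(1/3)/(sqrt(14605) + 1463)^(1/3) + 9 + 2^(2/3)*(sqrt(14605) + 1463)^(1/3)/2)) + 3*c^2/5 + 42*c/5 - 162/25


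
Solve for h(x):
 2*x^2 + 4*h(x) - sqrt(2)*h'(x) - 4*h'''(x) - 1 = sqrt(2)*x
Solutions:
 h(x) = C1*exp(3^(1/3)*x*(-(36 + sqrt(6)*sqrt(sqrt(2) + 216))^(1/3) + sqrt(2)*3^(1/3)/(36 + sqrt(6)*sqrt(sqrt(2) + 216))^(1/3))/12)*sin(3^(1/6)*x*(3*sqrt(2)/(36 + sqrt(6)*sqrt(sqrt(2) + 216))^(1/3) + 3^(2/3)*(36 + sqrt(6)*sqrt(sqrt(2) + 216))^(1/3))/12) + C2*exp(3^(1/3)*x*(-(36 + sqrt(6)*sqrt(sqrt(2) + 216))^(1/3) + sqrt(2)*3^(1/3)/(36 + sqrt(6)*sqrt(sqrt(2) + 216))^(1/3))/12)*cos(3^(1/6)*x*(3*sqrt(2)/(36 + sqrt(6)*sqrt(sqrt(2) + 216))^(1/3) + 3^(2/3)*(36 + sqrt(6)*sqrt(sqrt(2) + 216))^(1/3))/12) + C3*exp(-3^(1/3)*x*(-(36 + sqrt(6)*sqrt(sqrt(2) + 216))^(1/3) + sqrt(2)*3^(1/3)/(36 + sqrt(6)*sqrt(sqrt(2) + 216))^(1/3))/6) - x^2/2 + 1/4


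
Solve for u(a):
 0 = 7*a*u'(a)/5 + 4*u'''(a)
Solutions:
 u(a) = C1 + Integral(C2*airyai(-350^(1/3)*a/10) + C3*airybi(-350^(1/3)*a/10), a)


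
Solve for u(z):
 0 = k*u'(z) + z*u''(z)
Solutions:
 u(z) = C1 + z^(1 - re(k))*(C2*sin(log(z)*Abs(im(k))) + C3*cos(log(z)*im(k)))


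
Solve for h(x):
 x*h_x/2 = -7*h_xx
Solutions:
 h(x) = C1 + C2*erf(sqrt(7)*x/14)


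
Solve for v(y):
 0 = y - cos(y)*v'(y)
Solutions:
 v(y) = C1 + Integral(y/cos(y), y)


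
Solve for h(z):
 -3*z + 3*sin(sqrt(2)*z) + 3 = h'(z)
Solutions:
 h(z) = C1 - 3*z^2/2 + 3*z - 3*sqrt(2)*cos(sqrt(2)*z)/2


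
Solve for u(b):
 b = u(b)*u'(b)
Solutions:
 u(b) = -sqrt(C1 + b^2)
 u(b) = sqrt(C1 + b^2)


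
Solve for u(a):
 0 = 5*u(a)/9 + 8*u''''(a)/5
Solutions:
 u(a) = (C1*sin(sqrt(15)*2^(3/4)*a/12) + C2*cos(sqrt(15)*2^(3/4)*a/12))*exp(-sqrt(15)*2^(3/4)*a/12) + (C3*sin(sqrt(15)*2^(3/4)*a/12) + C4*cos(sqrt(15)*2^(3/4)*a/12))*exp(sqrt(15)*2^(3/4)*a/12)


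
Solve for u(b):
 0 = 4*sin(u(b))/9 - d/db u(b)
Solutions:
 -4*b/9 + log(cos(u(b)) - 1)/2 - log(cos(u(b)) + 1)/2 = C1


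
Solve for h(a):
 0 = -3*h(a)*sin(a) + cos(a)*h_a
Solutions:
 h(a) = C1/cos(a)^3


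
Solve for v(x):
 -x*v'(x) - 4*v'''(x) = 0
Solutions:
 v(x) = C1 + Integral(C2*airyai(-2^(1/3)*x/2) + C3*airybi(-2^(1/3)*x/2), x)


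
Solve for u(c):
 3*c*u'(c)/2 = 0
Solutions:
 u(c) = C1


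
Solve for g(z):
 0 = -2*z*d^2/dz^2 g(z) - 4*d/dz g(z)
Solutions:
 g(z) = C1 + C2/z


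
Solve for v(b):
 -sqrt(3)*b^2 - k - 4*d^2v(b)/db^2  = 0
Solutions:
 v(b) = C1 + C2*b - sqrt(3)*b^4/48 - b^2*k/8


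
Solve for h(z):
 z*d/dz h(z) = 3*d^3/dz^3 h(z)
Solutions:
 h(z) = C1 + Integral(C2*airyai(3^(2/3)*z/3) + C3*airybi(3^(2/3)*z/3), z)


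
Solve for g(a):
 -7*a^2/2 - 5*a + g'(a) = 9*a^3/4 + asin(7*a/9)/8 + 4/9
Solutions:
 g(a) = C1 + 9*a^4/16 + 7*a^3/6 + 5*a^2/2 + a*asin(7*a/9)/8 + 4*a/9 + sqrt(81 - 49*a^2)/56


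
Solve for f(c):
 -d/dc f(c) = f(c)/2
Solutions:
 f(c) = C1*exp(-c/2)


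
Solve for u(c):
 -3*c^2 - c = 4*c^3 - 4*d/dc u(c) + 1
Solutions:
 u(c) = C1 + c^4/4 + c^3/4 + c^2/8 + c/4


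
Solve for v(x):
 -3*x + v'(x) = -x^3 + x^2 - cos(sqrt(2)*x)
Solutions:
 v(x) = C1 - x^4/4 + x^3/3 + 3*x^2/2 - sqrt(2)*sin(sqrt(2)*x)/2


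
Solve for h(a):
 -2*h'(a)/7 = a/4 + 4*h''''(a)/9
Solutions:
 h(a) = C1 + C4*exp(-42^(2/3)*a/14) - 7*a^2/16 + (C2*sin(3*14^(2/3)*3^(1/6)*a/28) + C3*cos(3*14^(2/3)*3^(1/6)*a/28))*exp(42^(2/3)*a/28)


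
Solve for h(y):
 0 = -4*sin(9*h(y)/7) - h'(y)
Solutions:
 4*y + 7*log(cos(9*h(y)/7) - 1)/18 - 7*log(cos(9*h(y)/7) + 1)/18 = C1


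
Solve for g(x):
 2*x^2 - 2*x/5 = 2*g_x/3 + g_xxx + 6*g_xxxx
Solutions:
 g(x) = C1 + C2*exp(x*(-2 + (18*sqrt(326) + 325)^(-1/3) + (18*sqrt(326) + 325)^(1/3))/36)*sin(sqrt(3)*x*(-(18*sqrt(326) + 325)^(1/3) + (18*sqrt(326) + 325)^(-1/3))/36) + C3*exp(x*(-2 + (18*sqrt(326) + 325)^(-1/3) + (18*sqrt(326) + 325)^(1/3))/36)*cos(sqrt(3)*x*(-(18*sqrt(326) + 325)^(1/3) + (18*sqrt(326) + 325)^(-1/3))/36) + C4*exp(-x*((18*sqrt(326) + 325)^(-1/3) + 1 + (18*sqrt(326) + 325)^(1/3))/18) + x^3 - 3*x^2/10 - 9*x


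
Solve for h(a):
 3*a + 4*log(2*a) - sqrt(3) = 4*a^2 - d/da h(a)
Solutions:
 h(a) = C1 + 4*a^3/3 - 3*a^2/2 - 4*a*log(a) - a*log(16) + sqrt(3)*a + 4*a


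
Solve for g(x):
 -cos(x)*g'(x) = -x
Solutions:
 g(x) = C1 + Integral(x/cos(x), x)


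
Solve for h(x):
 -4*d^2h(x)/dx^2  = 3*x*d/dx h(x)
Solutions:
 h(x) = C1 + C2*erf(sqrt(6)*x/4)


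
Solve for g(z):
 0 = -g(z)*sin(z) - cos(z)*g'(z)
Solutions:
 g(z) = C1*cos(z)


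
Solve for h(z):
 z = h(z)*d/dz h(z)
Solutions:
 h(z) = -sqrt(C1 + z^2)
 h(z) = sqrt(C1 + z^2)


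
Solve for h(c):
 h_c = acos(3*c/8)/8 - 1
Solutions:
 h(c) = C1 + c*acos(3*c/8)/8 - c - sqrt(64 - 9*c^2)/24


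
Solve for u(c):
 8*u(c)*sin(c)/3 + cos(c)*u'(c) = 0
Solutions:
 u(c) = C1*cos(c)^(8/3)


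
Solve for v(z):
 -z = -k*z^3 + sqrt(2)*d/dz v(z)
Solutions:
 v(z) = C1 + sqrt(2)*k*z^4/8 - sqrt(2)*z^2/4


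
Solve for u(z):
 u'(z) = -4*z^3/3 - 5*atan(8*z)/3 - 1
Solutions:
 u(z) = C1 - z^4/3 - 5*z*atan(8*z)/3 - z + 5*log(64*z^2 + 1)/48


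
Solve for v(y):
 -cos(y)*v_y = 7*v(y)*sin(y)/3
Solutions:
 v(y) = C1*cos(y)^(7/3)


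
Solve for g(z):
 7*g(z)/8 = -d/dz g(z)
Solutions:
 g(z) = C1*exp(-7*z/8)


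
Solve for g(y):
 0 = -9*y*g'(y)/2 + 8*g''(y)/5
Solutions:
 g(y) = C1 + C2*erfi(3*sqrt(10)*y/8)


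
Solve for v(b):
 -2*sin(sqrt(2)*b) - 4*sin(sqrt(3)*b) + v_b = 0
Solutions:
 v(b) = C1 - sqrt(2)*cos(sqrt(2)*b) - 4*sqrt(3)*cos(sqrt(3)*b)/3


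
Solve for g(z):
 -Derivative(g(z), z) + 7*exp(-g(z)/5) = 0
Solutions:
 g(z) = 5*log(C1 + 7*z/5)


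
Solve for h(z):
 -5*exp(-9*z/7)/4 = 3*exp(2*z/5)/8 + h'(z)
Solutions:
 h(z) = C1 - 15*exp(2*z/5)/16 + 35*exp(-9*z/7)/36


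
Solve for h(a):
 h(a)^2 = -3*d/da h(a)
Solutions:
 h(a) = 3/(C1 + a)


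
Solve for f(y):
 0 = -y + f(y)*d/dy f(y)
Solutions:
 f(y) = -sqrt(C1 + y^2)
 f(y) = sqrt(C1 + y^2)


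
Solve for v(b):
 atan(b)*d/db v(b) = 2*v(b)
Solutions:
 v(b) = C1*exp(2*Integral(1/atan(b), b))


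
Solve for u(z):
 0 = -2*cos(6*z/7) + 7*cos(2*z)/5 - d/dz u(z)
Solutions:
 u(z) = C1 - 7*sin(6*z/7)/3 + 7*sin(2*z)/10


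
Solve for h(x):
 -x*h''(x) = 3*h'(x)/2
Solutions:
 h(x) = C1 + C2/sqrt(x)


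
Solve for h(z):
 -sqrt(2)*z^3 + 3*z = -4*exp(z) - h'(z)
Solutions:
 h(z) = C1 + sqrt(2)*z^4/4 - 3*z^2/2 - 4*exp(z)


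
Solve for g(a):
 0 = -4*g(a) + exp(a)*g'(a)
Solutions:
 g(a) = C1*exp(-4*exp(-a))


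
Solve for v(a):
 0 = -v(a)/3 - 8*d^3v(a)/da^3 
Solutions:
 v(a) = C3*exp(-3^(2/3)*a/6) + (C1*sin(3^(1/6)*a/4) + C2*cos(3^(1/6)*a/4))*exp(3^(2/3)*a/12)


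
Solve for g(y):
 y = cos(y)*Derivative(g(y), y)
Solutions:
 g(y) = C1 + Integral(y/cos(y), y)


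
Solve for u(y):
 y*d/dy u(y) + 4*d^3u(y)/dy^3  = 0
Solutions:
 u(y) = C1 + Integral(C2*airyai(-2^(1/3)*y/2) + C3*airybi(-2^(1/3)*y/2), y)


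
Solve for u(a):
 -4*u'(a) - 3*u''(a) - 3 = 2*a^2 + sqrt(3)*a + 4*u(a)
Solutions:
 u(a) = -a^2/2 - sqrt(3)*a/4 + a + (C1*sin(2*sqrt(2)*a/3) + C2*cos(2*sqrt(2)*a/3))*exp(-2*a/3) - 1 + sqrt(3)/4


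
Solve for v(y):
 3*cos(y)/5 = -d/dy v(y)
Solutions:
 v(y) = C1 - 3*sin(y)/5


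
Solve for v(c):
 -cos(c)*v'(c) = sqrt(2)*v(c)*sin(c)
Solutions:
 v(c) = C1*cos(c)^(sqrt(2))


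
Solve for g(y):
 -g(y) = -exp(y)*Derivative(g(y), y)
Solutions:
 g(y) = C1*exp(-exp(-y))


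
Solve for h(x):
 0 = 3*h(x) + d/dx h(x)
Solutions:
 h(x) = C1*exp(-3*x)


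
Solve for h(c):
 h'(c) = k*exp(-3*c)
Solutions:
 h(c) = C1 - k*exp(-3*c)/3


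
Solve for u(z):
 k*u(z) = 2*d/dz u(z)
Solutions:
 u(z) = C1*exp(k*z/2)


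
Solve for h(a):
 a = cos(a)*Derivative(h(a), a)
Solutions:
 h(a) = C1 + Integral(a/cos(a), a)


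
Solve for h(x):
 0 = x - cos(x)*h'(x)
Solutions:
 h(x) = C1 + Integral(x/cos(x), x)


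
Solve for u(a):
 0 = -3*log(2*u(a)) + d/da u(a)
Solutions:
 -Integral(1/(log(_y) + log(2)), (_y, u(a)))/3 = C1 - a
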